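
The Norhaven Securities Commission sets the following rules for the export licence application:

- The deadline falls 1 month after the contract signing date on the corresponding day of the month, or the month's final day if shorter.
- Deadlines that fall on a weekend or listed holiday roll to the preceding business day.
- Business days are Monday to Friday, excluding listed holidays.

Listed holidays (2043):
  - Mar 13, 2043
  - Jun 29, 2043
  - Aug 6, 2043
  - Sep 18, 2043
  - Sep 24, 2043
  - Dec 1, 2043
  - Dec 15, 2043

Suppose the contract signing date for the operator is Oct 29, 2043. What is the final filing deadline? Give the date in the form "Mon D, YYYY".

1 month after Oct 29, 2043, on the same day of the month, is Nov 29, 2043.
Nov 29, 2043 is a Sunday; the preceding business day is Nov 27, 2043 (Friday).
Deadline: Nov 27, 2043.

Nov 27, 2043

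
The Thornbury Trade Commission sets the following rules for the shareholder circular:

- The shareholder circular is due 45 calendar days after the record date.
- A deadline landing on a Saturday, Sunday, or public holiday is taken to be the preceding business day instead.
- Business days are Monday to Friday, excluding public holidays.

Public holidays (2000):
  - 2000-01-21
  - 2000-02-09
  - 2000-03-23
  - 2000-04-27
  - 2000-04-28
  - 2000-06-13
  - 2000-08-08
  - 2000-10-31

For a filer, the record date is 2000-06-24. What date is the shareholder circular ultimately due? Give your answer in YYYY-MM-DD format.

2000-08-07

From 2000-06-24, 45 calendar days later is 2000-08-08.
Because 2000-08-08 is a listed holiday, the deadline becomes 2000-08-07 (Monday).
The final due date is 2000-08-07.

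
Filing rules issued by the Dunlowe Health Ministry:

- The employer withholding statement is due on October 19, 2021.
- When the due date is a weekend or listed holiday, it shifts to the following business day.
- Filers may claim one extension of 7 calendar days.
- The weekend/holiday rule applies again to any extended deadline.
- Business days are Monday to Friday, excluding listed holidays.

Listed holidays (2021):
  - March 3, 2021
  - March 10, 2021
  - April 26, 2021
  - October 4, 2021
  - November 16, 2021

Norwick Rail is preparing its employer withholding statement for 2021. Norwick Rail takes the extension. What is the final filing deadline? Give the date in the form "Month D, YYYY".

The statutory due date is October 19, 2021.
October 19, 2021 (Tuesday) is already a business day.
The 7-calendar-day extension moves the deadline from October 19, 2021 to October 26, 2021.
October 26, 2021 (Tuesday) is already a business day.
Deadline: October 26, 2021.

October 26, 2021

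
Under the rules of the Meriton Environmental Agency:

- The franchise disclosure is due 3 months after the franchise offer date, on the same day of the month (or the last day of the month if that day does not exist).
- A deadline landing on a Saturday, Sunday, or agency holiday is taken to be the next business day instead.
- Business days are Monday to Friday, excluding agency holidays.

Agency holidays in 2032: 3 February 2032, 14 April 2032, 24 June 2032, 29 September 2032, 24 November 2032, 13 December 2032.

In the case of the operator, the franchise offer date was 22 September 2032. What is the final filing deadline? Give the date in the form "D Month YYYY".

3 months from 22 September 2032 is 22 December 2032.
22 December 2032 (Wednesday) is already a business day.
The final due date is 22 December 2032.

22 December 2032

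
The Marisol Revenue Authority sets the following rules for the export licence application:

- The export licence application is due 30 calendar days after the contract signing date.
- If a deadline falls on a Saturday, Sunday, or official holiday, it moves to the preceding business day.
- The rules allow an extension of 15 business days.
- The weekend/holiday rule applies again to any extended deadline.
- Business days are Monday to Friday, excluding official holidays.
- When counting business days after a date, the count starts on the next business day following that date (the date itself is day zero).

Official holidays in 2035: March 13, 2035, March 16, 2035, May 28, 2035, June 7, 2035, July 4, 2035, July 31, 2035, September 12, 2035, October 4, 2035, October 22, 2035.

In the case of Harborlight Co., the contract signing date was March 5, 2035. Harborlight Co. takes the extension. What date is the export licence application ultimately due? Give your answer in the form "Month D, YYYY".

April 25, 2035

Adding 30 calendar days to March 5, 2035 gives April 4, 2035.
April 4, 2035 falls on a Wednesday, which is a business day, so no adjustment is needed.
The 15-business-day extension runs from April 4, 2035 to April 25, 2035.
Since April 25, 2035 is a Wednesday and not a holiday, the date is unchanged.
The final due date is April 25, 2035.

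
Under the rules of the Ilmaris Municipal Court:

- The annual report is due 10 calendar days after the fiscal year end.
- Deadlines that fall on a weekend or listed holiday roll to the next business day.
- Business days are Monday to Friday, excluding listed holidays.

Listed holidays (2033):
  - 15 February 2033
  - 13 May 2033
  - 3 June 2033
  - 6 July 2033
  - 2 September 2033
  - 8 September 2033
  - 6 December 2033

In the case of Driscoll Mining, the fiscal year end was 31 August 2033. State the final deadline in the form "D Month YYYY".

12 September 2033

Adding 10 calendar days to 31 August 2033 gives 10 September 2033.
10 September 2033 is a Saturday, so it moves to the next business day, 12 September 2033 (Monday).
So the filing is due 12 September 2033.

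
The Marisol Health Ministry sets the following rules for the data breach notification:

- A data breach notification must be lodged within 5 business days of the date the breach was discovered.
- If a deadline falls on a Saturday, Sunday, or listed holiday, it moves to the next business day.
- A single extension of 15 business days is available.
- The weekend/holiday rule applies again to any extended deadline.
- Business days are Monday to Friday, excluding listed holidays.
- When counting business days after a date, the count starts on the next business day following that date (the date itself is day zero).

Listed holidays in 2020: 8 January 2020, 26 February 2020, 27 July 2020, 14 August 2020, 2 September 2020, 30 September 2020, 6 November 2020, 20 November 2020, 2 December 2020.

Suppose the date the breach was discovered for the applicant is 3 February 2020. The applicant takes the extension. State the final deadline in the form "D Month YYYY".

5 business days after 3 February 2020, excluding weekends and holidays, is 10 February 2020.
Since 10 February 2020 is a Monday and not a holiday, the date is unchanged.
The 15-business-day extension runs from 10 February 2020 to 3 March 2020.
3 March 2020 is a Tuesday and not a listed holiday, so it stands.
Final deadline: 3 March 2020.

3 March 2020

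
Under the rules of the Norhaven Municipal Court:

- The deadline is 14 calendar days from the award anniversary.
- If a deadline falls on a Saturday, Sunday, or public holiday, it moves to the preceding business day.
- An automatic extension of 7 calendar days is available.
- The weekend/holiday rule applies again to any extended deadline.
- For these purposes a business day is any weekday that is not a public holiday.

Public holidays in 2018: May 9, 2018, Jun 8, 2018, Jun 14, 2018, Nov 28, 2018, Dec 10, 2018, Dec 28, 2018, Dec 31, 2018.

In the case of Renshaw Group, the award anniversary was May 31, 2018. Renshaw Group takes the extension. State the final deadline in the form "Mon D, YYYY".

Adding 14 calendar days to May 31, 2018 gives Jun 14, 2018.
Jun 14, 2018 is a listed holiday; the preceding business day is Jun 13, 2018 (Wednesday).
The 7-calendar-day extension moves the deadline from Jun 13, 2018 to Jun 20, 2018.
Jun 20, 2018 is a Wednesday and not a listed holiday, so it stands.
The final due date is Jun 20, 2018.

Jun 20, 2018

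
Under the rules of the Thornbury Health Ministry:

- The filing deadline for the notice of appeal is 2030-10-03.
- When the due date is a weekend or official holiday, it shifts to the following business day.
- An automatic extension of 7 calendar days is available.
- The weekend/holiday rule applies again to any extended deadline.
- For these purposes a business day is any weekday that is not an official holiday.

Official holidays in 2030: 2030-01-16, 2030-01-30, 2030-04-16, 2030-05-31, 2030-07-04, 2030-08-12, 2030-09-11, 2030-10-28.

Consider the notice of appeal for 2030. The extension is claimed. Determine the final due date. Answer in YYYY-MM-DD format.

The stated deadline is 2030-10-03.
Since 2030-10-03 is a Thursday and not a holiday, the date is unchanged.
With the 7-day extension, 2030-10-03 becomes 2030-10-10.
2030-10-10 is a Thursday and not a listed holiday, so it stands.
The final due date is 2030-10-10.

2030-10-10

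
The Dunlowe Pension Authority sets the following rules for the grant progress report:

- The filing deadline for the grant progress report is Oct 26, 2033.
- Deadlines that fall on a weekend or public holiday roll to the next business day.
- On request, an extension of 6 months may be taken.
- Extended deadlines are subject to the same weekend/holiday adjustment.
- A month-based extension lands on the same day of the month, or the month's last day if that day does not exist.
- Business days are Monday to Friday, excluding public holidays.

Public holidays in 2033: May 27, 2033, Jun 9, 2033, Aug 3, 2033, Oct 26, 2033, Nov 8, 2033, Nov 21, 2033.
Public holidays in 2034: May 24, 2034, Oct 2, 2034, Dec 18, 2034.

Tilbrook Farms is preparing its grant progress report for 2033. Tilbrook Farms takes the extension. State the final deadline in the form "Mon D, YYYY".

Apr 27, 2034

Start from the fixed due date, Oct 26, 2033.
Because Oct 26, 2033 is a listed holiday, the deadline becomes Oct 27, 2033 (Thursday).
Add 6 months to Oct 27, 2033: Apr 27, 2034.
Apr 27, 2034 is a Thursday and not a listed holiday, so it stands.
The final due date is Apr 27, 2034.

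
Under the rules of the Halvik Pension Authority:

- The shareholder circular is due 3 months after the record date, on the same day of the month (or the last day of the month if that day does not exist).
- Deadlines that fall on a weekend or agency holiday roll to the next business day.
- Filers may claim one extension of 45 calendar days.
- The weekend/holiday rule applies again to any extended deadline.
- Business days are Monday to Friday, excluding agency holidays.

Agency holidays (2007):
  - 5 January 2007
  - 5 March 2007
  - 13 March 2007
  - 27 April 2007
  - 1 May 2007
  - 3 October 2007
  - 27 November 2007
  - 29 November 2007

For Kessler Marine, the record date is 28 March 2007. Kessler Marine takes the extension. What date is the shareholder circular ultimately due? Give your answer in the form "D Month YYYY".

13 August 2007

Moving 3 months forward from 28 March 2007 on the corresponding day gives 28 June 2007.
28 June 2007 is a Thursday and not a listed holiday, so it stands.
The 45-calendar-day extension moves the deadline from 28 June 2007 to 12 August 2007.
Because 12 August 2007 is a Sunday, the deadline becomes 13 August 2007 (Monday).
Final deadline: 13 August 2007.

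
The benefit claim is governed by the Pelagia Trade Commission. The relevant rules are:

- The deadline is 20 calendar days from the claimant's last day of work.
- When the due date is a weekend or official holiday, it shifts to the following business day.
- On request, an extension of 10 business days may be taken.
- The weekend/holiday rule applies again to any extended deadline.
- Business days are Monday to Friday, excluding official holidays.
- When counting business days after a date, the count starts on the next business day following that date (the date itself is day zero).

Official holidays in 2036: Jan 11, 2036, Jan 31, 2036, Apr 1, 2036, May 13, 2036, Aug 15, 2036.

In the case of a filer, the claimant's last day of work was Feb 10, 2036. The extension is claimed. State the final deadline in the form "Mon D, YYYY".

20 calendar days after Feb 10, 2036 is Mar 1, 2036.
Mar 1, 2036 falls on a Saturday. Rolling to the next business day gives Mar 3, 2036, a Monday.
Applying the 10-business-day extension: 10 business days after Mar 3, 2036 is Mar 17, 2036.
Mar 17, 2036 is a Monday and not a listed holiday, so it stands.
Final deadline: Mar 17, 2036.

Mar 17, 2036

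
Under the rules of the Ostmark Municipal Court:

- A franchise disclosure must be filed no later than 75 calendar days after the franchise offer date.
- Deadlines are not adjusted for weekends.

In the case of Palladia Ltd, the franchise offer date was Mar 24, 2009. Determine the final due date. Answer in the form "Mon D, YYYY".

Jun 7, 2009

From Mar 24, 2009, 75 calendar days later is Jun 7, 2009.
Jun 7, 2009 falls on a Sunday. The rules make no weekend/holiday allowance, so it remains Jun 7, 2009.
The final due date is Jun 7, 2009.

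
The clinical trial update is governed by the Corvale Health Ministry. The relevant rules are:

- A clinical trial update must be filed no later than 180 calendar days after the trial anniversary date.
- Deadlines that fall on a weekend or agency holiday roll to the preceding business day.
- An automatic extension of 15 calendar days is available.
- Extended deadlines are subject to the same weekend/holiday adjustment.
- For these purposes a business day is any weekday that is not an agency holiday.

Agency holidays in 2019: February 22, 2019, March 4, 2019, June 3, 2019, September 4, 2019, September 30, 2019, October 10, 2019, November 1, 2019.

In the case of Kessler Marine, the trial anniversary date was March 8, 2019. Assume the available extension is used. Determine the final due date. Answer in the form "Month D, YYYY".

September 18, 2019

Adding 180 calendar days to March 8, 2019 gives September 4, 2019.
September 4, 2019 is a listed holiday, so it moves to the preceding business day, September 3, 2019 (Tuesday).
Add the 15 calendar-day extension to September 3, 2019: September 18, 2019.
Since September 18, 2019 is a Wednesday and not a holiday, the date is unchanged.
Final deadline: September 18, 2019.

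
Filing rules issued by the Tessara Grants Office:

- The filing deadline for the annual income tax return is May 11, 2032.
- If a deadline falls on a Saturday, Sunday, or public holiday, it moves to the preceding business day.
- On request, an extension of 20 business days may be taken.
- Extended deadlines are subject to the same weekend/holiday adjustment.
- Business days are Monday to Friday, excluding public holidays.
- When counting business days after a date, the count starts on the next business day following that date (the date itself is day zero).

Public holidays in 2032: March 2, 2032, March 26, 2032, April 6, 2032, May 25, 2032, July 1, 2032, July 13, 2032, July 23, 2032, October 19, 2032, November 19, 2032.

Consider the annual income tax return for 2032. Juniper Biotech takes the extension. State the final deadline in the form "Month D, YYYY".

Start from the fixed due date, May 11, 2032.
May 11, 2032 falls on a Tuesday, which is a business day, so no adjustment is needed.
Applying the 20-business-day extension: 20 business days after May 11, 2032 is June 9, 2032.
June 9, 2032 is a Wednesday and not a listed holiday, so it stands.
The final due date is June 9, 2032.

June 9, 2032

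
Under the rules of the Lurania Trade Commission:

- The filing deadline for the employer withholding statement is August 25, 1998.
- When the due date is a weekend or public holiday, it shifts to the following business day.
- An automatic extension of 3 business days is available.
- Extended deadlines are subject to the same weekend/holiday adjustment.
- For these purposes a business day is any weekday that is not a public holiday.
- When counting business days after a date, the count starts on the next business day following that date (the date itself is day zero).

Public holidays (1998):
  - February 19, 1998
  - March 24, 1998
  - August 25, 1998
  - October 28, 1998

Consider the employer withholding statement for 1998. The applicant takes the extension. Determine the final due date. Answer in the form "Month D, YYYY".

The stated deadline is August 25, 1998.
August 25, 1998 is a listed holiday, so it moves to the next business day, August 26, 1998 (Wednesday).
The 3-business-day extension runs from August 26, 1998 to August 31, 1998.
Since August 31, 1998 is a Monday and not a holiday, the date is unchanged.
Deadline: August 31, 1998.

August 31, 1998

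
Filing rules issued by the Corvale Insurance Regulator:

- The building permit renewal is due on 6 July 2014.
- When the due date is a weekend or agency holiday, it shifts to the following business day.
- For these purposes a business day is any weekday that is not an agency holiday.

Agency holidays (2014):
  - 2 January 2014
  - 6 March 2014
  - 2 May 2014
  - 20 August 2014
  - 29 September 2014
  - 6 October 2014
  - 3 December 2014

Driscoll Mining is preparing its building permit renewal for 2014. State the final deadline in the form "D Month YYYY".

The stated deadline is 6 July 2014.
Because 6 July 2014 is a Sunday, the deadline becomes 7 July 2014 (Monday).
The final due date is 7 July 2014.

7 July 2014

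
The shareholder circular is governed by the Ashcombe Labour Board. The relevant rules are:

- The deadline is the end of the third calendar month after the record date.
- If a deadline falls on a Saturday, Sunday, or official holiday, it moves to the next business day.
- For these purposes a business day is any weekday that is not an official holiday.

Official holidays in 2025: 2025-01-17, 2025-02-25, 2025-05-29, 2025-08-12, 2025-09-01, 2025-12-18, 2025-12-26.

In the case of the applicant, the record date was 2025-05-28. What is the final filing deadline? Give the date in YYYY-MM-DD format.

2025-09-02

3 months after 2025-05-28 is August 2025; that month ends on 2025-08-31.
Because 2025-08-31 is a Sunday, the deadline becomes 2025-09-02 (Tuesday).
The final due date is 2025-09-02.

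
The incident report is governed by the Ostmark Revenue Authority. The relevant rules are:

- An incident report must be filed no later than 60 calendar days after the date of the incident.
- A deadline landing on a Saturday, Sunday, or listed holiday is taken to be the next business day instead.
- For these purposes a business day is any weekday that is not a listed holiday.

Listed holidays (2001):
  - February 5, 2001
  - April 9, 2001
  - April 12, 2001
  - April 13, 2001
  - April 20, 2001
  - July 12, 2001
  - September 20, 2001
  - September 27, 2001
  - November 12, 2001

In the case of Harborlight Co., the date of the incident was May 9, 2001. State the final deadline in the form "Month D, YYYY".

July 9, 2001

Adding 60 calendar days to May 9, 2001 gives July 8, 2001.
Because July 8, 2001 is a Sunday, the deadline becomes July 9, 2001 (Monday).
Deadline: July 9, 2001.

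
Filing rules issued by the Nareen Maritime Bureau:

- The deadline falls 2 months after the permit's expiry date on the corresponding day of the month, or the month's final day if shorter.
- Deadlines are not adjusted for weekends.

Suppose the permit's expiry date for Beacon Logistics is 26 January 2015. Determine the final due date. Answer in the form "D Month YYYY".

2 months after 26 January 2015, on the same day of the month, is 26 March 2015.
No adjustment is made for weekends or holidays, so 26 March 2015 stands.
Final deadline: 26 March 2015.

26 March 2015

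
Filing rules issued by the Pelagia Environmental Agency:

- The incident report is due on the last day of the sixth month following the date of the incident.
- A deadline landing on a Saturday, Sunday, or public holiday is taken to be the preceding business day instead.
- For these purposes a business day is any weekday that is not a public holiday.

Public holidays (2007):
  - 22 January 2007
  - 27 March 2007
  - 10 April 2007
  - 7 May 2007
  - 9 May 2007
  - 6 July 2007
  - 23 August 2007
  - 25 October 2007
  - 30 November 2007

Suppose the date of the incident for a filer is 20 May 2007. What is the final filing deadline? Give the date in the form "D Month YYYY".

6 months after 20 May 2007 is November 2007; that month ends on 30 November 2007.
Because 30 November 2007 is a listed holiday, the deadline becomes 29 November 2007 (Thursday).
The final due date is 29 November 2007.

29 November 2007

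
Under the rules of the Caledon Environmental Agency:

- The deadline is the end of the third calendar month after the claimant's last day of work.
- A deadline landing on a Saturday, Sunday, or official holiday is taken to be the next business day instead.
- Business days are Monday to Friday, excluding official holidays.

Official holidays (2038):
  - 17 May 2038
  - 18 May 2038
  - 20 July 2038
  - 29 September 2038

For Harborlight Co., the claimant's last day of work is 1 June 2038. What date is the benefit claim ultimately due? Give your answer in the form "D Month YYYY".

The third month after 1 June 2038 is September 2038, whose last day is 30 September 2038.
30 September 2038 falls on a Thursday, which is a business day, so no adjustment is needed.
The final due date is 30 September 2038.

30 September 2038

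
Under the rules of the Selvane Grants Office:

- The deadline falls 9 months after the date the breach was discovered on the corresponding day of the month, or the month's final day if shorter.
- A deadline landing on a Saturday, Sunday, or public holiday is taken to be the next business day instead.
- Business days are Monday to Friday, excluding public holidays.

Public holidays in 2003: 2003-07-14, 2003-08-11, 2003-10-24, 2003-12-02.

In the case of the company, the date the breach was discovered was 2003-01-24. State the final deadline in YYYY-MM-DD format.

2003-10-27

9 months from 2003-01-24 is 2003-10-24.
2003-10-24 is a listed holiday; the next business day is 2003-10-27 (Monday).
The final due date is 2003-10-27.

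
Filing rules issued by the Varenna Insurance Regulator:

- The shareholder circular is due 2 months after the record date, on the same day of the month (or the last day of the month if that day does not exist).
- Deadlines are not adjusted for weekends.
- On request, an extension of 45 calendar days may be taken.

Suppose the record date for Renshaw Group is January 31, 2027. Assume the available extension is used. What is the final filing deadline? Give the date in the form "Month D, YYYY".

2 months after January 31, 2027, on the same day of the month, is March 31, 2027.
March 31, 2027 falls on a Wednesday. The rules make no weekend/holiday allowance, so it remains March 31, 2027.
With the 45-day extension, March 31, 2027 becomes May 15, 2027.
May 15, 2027 falls on a Saturday. The rules make no weekend/holiday allowance, so it remains May 15, 2027.
Final deadline: May 15, 2027.

May 15, 2027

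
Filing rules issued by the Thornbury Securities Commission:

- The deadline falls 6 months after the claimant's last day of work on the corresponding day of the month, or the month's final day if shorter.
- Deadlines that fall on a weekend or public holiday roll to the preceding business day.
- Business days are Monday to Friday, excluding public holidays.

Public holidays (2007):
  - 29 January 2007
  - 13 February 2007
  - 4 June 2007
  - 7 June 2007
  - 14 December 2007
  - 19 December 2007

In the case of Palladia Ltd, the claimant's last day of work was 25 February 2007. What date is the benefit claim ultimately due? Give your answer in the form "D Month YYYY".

6 months after 25 February 2007, on the same day of the month, is 25 August 2007.
Because 25 August 2007 is a Saturday, the deadline becomes 24 August 2007 (Friday).
Deadline: 24 August 2007.

24 August 2007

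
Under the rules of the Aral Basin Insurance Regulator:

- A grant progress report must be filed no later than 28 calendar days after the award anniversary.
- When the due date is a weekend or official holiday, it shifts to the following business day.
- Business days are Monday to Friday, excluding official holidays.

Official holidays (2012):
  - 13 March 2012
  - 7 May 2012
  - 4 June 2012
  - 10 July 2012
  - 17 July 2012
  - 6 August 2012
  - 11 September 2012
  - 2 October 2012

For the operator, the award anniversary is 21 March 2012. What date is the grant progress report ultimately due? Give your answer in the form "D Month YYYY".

28 calendar days after 21 March 2012 is 18 April 2012.
18 April 2012 (Wednesday) is already a business day.
Deadline: 18 April 2012.

18 April 2012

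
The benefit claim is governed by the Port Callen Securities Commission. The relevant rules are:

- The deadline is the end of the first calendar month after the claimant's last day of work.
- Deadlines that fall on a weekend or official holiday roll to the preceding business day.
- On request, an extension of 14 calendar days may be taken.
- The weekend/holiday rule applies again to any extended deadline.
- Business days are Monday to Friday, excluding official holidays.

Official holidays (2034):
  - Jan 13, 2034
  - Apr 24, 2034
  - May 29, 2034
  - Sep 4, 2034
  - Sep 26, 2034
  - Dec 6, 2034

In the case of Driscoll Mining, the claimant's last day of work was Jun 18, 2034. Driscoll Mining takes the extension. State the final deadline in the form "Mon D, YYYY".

1 month after Jun 18, 2034 is July 2034; that month ends on Jul 31, 2034.
Jul 31, 2034 is a Monday and not a listed holiday, so it stands.
Add the 14 calendar-day extension to Jul 31, 2034: Aug 14, 2034.
Aug 14, 2034 falls on a Monday, which is a business day, so no adjustment is needed.
Deadline: Aug 14, 2034.

Aug 14, 2034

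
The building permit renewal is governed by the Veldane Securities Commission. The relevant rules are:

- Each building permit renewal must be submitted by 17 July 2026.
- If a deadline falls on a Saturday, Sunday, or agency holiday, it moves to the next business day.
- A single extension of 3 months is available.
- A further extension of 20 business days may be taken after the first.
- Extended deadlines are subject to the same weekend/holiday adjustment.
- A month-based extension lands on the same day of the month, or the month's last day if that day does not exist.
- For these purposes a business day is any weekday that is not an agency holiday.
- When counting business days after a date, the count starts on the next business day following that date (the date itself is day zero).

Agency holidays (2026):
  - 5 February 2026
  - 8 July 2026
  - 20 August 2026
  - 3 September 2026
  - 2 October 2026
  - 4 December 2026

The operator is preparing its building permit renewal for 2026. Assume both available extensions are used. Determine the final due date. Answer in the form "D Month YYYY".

The stated deadline is 17 July 2026.
17 July 2026 (Friday) is already a business day.
Applying the 3 months extension: 3 months after 17 July 2026 is 17 October 2026.
Because 17 October 2026 is a Saturday, the deadline becomes 19 October 2026 (Monday).
Applying the 20-business-day extension: 20 business days after 19 October 2026 is 16 November 2026.
16 November 2026 falls on a Monday, which is a business day, so no adjustment is needed.
Deadline: 16 November 2026.

16 November 2026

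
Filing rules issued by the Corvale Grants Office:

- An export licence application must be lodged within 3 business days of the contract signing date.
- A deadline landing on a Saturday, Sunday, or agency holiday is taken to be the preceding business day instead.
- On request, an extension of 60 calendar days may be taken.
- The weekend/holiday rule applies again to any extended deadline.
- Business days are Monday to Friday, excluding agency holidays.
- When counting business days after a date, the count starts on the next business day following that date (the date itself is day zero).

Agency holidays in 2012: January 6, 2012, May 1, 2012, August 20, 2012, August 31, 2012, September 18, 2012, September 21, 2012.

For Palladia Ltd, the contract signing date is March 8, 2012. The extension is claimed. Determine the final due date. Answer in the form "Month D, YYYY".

3 business days after March 8, 2012, excluding weekends and holidays, is March 13, 2012.
March 13, 2012 is a Tuesday and not a listed holiday, so it stands.
With the 60-day extension, March 13, 2012 becomes May 12, 2012.
May 12, 2012 is a Saturday, so it moves to the preceding business day, May 11, 2012 (Friday).
Deadline: May 11, 2012.

May 11, 2012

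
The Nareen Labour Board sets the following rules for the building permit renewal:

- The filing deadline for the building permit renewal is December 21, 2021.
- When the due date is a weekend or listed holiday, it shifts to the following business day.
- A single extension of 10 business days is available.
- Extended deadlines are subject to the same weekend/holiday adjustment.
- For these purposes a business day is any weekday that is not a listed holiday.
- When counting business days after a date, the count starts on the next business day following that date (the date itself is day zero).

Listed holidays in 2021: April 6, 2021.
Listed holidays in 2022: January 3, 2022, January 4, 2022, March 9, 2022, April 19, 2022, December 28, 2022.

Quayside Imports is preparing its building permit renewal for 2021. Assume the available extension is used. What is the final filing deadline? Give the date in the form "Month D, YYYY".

January 6, 2022

Start from the fixed due date, December 21, 2021.
December 21, 2021 falls on a Tuesday, which is a business day, so no adjustment is needed.
Applying the 10-business-day extension: 10 business days after December 21, 2021 is January 6, 2022.
January 6, 2022 falls on a Thursday, which is a business day, so no adjustment is needed.
The final due date is January 6, 2022.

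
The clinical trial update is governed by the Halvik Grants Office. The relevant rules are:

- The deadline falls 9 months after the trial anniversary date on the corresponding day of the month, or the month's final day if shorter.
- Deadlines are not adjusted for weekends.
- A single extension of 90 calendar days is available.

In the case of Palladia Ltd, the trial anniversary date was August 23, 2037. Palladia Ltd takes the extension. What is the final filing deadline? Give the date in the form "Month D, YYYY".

9 months from August 23, 2037 is May 23, 2038.
May 23, 2038 falls on a Sunday. The rules make no weekend/holiday allowance, so it remains May 23, 2038.
Add the 90 calendar-day extension to May 23, 2038: August 21, 2038.
August 21, 2038 is a Saturday; no weekend or holiday adjustment applies.
So the filing is due August 21, 2038.

August 21, 2038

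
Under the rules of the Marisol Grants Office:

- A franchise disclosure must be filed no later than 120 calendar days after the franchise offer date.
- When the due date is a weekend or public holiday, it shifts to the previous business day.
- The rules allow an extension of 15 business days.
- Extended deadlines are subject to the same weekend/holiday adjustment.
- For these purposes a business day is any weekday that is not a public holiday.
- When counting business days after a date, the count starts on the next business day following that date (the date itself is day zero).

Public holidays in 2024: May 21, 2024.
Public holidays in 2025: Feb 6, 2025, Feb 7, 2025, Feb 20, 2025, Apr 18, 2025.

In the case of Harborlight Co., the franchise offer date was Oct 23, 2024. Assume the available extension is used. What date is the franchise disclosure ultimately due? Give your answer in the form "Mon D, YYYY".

Adding 120 calendar days to Oct 23, 2024 gives Feb 20, 2025.
Feb 20, 2025 is a listed holiday, so it moves to the preceding business day, Feb 19, 2025 (Wednesday).
Counting 15 further business days from Feb 19, 2025 reaches Mar 13, 2025.
Mar 13, 2025 (Thursday) is already a business day.
Deadline: Mar 13, 2025.

Mar 13, 2025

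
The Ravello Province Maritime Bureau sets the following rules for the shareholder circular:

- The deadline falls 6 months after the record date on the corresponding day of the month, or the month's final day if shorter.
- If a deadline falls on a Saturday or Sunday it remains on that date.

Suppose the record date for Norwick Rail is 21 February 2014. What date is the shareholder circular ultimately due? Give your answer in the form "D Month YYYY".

6 months after 21 February 2014, on the same day of the month, is 21 August 2014.
21 August 2014 falls on a Thursday. The rules make no weekend/holiday allowance, so it remains 21 August 2014.
Deadline: 21 August 2014.

21 August 2014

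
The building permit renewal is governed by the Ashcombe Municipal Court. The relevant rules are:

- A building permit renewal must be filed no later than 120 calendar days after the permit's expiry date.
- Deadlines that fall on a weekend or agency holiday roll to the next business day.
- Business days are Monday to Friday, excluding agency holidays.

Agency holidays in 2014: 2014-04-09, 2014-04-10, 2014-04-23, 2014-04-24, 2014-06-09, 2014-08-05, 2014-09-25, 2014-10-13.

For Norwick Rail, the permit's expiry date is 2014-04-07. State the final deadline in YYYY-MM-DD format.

2014-08-06

120 calendar days after 2014-04-07 is 2014-08-05.
2014-08-05 is a listed holiday; the next business day is 2014-08-06 (Wednesday).
Deadline: 2014-08-06.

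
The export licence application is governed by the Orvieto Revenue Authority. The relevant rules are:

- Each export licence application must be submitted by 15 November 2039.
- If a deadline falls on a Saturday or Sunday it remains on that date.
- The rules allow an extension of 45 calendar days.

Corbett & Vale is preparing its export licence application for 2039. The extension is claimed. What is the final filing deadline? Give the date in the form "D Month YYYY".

30 December 2039

The statutory due date is 15 November 2039.
15 November 2039 is a Tuesday; no weekend or holiday adjustment applies.
With the 45-day extension, 15 November 2039 becomes 30 December 2039.
30 December 2039 falls on a Friday. The rules make no weekend/holiday allowance, so it remains 30 December 2039.
Final deadline: 30 December 2039.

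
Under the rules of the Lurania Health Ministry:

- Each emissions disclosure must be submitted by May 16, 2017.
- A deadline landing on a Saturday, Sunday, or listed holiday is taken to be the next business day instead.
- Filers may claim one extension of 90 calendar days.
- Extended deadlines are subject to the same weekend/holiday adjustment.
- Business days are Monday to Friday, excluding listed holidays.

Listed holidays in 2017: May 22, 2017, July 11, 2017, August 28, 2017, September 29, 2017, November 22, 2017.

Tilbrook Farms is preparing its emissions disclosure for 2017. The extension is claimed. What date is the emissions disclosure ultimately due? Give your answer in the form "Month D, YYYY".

Start from the fixed due date, May 16, 2017.
Since May 16, 2017 is a Tuesday and not a holiday, the date is unchanged.
Add the 90 calendar-day extension to May 16, 2017: August 14, 2017.
August 14, 2017 is a Monday and not a listed holiday, so it stands.
The final due date is August 14, 2017.

August 14, 2017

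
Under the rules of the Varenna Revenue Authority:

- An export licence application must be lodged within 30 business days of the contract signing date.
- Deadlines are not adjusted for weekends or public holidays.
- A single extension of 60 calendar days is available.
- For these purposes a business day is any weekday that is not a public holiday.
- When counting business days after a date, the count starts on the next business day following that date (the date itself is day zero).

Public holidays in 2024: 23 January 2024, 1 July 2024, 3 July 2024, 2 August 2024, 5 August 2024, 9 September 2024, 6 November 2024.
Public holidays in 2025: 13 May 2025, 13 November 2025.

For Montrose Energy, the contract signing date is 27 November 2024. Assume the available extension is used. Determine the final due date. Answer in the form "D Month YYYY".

9 March 2025

Counting 30 business days after 27 November 2024 (skipping weekends and listed holidays) reaches 8 January 2025.
8 January 2025 falls on a Wednesday. The rules make no weekend/holiday allowance, so it remains 8 January 2025.
With the 60-day extension, 8 January 2025 becomes 9 March 2025.
9 March 2025 is a Sunday; no weekend or holiday adjustment applies.
The final due date is 9 March 2025.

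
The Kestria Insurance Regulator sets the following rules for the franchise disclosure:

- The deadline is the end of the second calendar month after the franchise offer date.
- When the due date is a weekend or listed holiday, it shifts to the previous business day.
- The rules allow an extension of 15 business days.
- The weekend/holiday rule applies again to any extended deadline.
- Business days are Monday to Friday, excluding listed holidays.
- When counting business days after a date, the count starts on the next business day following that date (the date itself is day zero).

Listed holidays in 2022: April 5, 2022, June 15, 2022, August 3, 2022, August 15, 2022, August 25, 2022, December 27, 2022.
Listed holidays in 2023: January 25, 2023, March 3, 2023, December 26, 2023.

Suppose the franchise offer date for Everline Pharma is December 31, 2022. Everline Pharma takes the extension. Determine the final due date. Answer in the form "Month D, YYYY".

2 months after December 31, 2022 falls in February 2023; the last day of that month is February 28, 2023.
February 28, 2023 (Tuesday) is already a business day.
Counting 15 further business days from February 28, 2023 reaches March 22, 2023.
March 22, 2023 is a Wednesday and not a listed holiday, so it stands.
Final deadline: March 22, 2023.

March 22, 2023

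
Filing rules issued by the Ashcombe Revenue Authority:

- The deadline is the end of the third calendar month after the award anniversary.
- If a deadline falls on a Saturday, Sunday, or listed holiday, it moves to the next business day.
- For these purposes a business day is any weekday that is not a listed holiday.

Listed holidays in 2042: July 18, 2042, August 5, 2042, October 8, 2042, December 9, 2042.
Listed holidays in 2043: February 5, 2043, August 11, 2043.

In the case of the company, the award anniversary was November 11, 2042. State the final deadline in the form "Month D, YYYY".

3 months after November 11, 2042 is February 2043; that month ends on February 28, 2043.
Because February 28, 2043 is a Saturday, the deadline becomes March 2, 2043 (Monday).
The final due date is March 2, 2043.

March 2, 2043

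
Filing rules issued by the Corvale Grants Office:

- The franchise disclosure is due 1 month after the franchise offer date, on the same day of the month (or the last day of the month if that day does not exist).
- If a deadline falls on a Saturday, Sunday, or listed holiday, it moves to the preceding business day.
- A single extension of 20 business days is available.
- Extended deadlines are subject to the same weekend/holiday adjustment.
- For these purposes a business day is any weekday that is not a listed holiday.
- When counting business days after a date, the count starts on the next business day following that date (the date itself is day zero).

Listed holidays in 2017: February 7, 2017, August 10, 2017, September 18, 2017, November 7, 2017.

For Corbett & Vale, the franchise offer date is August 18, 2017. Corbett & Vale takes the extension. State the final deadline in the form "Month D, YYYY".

1 month from August 18, 2017 is September 18, 2017.
September 18, 2017 is a listed holiday; the preceding business day is September 15, 2017 (Friday).
Applying the 20-business-day extension: 20 business days after September 15, 2017 is October 16, 2017.
October 16, 2017 (Monday) is already a business day.
So the filing is due October 16, 2017.

October 16, 2017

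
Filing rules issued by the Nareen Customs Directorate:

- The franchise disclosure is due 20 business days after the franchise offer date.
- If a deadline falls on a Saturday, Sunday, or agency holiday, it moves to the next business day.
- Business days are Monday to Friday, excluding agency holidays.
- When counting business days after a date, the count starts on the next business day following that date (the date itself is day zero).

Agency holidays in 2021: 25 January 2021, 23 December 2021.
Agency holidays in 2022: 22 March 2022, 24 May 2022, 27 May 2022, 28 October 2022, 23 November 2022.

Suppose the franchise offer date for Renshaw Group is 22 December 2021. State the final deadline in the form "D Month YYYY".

20 January 2022

20 business days after 22 December 2021, excluding weekends and holidays, is 20 January 2022.
20 January 2022 (Thursday) is already a business day.
So the filing is due 20 January 2022.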